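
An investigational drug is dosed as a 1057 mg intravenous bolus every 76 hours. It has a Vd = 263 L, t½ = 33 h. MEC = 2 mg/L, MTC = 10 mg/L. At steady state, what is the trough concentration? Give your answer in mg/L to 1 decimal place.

1.0 mg/L

k = ln2/t½ = ln2/33 ≈ 0.021004 h⁻¹; fraction remaining f = e^(−kτ) = e^(−0.021004×76) ≈ 0.2026.
Single-dose peak C₀ = D/Vd = 1057/263 ≈ 4.019 mg/L.
Steady-state trough Cmin,ss = C₀·f/(1−f) ≈ 4.019 × 0.2026/0.7974 ≈ 1.021 mg/L.
Trough 1.0 mg/L vs MEC 2 mg/L: subtherapeutic.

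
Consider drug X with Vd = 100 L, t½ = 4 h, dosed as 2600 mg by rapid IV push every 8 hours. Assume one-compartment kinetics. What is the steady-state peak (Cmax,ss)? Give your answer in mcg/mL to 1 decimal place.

The dosing interval is 2 half-lives, so f = 2^(−2) = 0.25.
Accumulation ratio R = 1/(1 − f) = 1/0.75 = 4/3.
Single-dose peak C₀ = D/Vd = 2600/100 = 26 mcg/mL.
Steady-state peak Cmax,ss = C₀·R = 26 × 4/3 ≈ 34.667 mcg/mL.

34.7 mcg/mL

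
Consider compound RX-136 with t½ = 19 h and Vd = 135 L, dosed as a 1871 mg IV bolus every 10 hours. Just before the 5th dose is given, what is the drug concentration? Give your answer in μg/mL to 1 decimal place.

f = (1/2)^(τ/t½) = (1/2)^(10/19) ≈ 0.6943.
C₀ = D/Vd = 1871/135 ≈ 13.859 μg/mL.
Before the 5th dose, 4 doses have been given. Superposition: Cmin = C₀·(f + f² + … + f^4).
≈ 13.859 × (0.6943 + 0.4821 + 0.3347 + 0.2324) ≈ 13.859 × 1.7435 ≈ 24.163 μg/mL.

24.2 μg/mL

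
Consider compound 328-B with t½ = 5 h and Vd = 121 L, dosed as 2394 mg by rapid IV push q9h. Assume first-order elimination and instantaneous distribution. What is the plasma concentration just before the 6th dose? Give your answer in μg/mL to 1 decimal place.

8.0 μg/mL

f = (1/2)^(τ/t½) = (1/2)^(9/5) ≈ 0.2872.
C₀ = D/Vd = 2394/121 ≈ 19.785 μg/mL.
Before the 6th dose, 5 doses have been given. Superposition: Cmin = C₀·(f + f² + … + f^5).
≈ 19.785 × (0.2872 + 0.0825 + 0.0237 + 0.0068 + 0.0020) ≈ 19.785 × 0.4022 ≈ 7.958 μg/mL.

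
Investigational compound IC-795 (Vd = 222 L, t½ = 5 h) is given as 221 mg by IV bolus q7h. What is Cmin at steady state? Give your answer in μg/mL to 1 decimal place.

0.6 μg/mL

Over one 7-h interval, 7/5 ≈ 1.4 half-lives elapse, leaving f ≈ 0.3789 of each dose.
Single-dose peak C₀ = D/Vd = 221/222 ≈ 0.995 μg/mL.
Steady-state trough Cmin,ss = C₀·f/(1−f) ≈ 0.995 × 0.3789/0.6211 ≈ 0.607 μg/mL.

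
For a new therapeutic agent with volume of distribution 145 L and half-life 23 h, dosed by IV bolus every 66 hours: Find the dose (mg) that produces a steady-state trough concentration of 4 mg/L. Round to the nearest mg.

τ/t½ = 66/23 ≈ 2.8696, so f = (1/2)^(66/23) ≈ 0.136828.
Cmin,ss = (D/Vd)·f/(1−f), so D = Cmin,ss·Vd·(1−f)/f.
D = 4 × 145 × (1−f)/f ≈ 4 × 145 × 6.30845 ≈ 3658.90 mg.

3659 mg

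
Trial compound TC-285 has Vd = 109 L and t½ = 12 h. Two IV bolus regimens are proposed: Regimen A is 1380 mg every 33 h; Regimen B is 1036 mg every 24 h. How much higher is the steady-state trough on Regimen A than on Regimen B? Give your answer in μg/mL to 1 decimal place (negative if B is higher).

-1.0 μg/mL

Regimen A: f = (1/2)^(33/12) ≈ 0.1487; Cmin,ss = (1380/109)·f/(1−f) ≈ 2.211 μg/mL.
Regimen B: f = (1/2)^(24/12) ≈ 0.2500; Cmin,ss = (1036/109)·f/(1−f) ≈ 3.168 μg/mL.
Difference ≈ 2.211 − 3.168 ≈ -0.957 μg/mL.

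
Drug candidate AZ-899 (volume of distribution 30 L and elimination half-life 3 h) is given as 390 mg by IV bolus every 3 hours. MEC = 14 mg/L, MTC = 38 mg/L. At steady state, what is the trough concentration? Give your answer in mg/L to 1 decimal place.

13.0 mg/L

τ = 3 h = 1 half-life, so f = (1/2)^1 = 0.5.
At steady state, R = 1/(1 − 0.5) = 2/1.
Single-dose peak C₀ = D/Vd = 390/30 = 13 mg/L.
Steady-state peak Cmax,ss = C₀·R = 13 × 2/1 ≈ 26.000 mg/L.
Steady-state trough Cmin,ss = Cmax,ss·f ≈ 26.000 × 0.5 ≈ 13.000 mg/L.
Trough 13.0 mg/L vs MEC 14 mg/L: subtherapeutic.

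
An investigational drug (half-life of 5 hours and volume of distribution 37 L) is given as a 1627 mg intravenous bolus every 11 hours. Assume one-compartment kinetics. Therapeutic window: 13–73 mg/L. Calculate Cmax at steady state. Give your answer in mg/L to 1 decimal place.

k = ln2/t½ = ln2/5 ≈ 0.138629 h⁻¹; fraction remaining f = e^(−kτ) = e^(−0.138629×11) ≈ 0.2176.
Accumulation ratio R = 1/(1 − f) ≈ 1/0.7824 ≈ 1.2781.
Single-dose peak C₀ = D/Vd = 1627/37 ≈ 43.973 mg/L.
Steady-state peak Cmax,ss = C₀·R ≈ 43.973 × 1.2781 ≈ 56.202 mg/L.
Peak 56.2 mg/L vs MTC 73 mg/L: below toxic threshold.

56.2 mg/L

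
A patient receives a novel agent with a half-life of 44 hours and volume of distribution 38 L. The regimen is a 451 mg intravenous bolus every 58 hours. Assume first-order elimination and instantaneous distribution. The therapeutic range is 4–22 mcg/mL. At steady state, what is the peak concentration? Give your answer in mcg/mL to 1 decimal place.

τ/t½ = 58/44 ≈ 1.3182, so fraction remaining f = (1/2)^(58/44) ≈ 0.4010.
Accumulation ratio R = 1/(1 − f) ≈ 1/0.5990 ≈ 1.6694.
Single-dose peak C₀ = D/Vd = 451/38 ≈ 11.868 mcg/mL.
Cmax,ss = C₀/(1 − f) ≈ 11.868/0.5990 ≈ 19.813 mcg/mL.
Peak 19.8 mcg/mL vs MTC 22 mcg/mL: below toxic threshold.

19.8 mcg/mL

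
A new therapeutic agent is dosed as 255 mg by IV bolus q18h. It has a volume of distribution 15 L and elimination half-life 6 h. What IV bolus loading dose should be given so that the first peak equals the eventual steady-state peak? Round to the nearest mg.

291 mg

f = (1/2)^(18/6) ≈ 0.125000; accumulation ratio R = 1/(1−f) ≈ 1.14286.
Loading dose to hit Cmax,ss on first dose: D_load = D_maint·R ≈ 255 × 1.14286 ≈ 291.43 mg.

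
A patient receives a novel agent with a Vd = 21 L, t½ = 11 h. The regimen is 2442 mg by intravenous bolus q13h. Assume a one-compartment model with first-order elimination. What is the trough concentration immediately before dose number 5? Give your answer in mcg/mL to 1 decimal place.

88.2 mcg/mL

f = (1/2)^(τ/t½) = (1/2)^(13/11) ≈ 0.4408.
C₀ = D/Vd = 2442/21 ≈ 116.286 mcg/mL.
Before the 5th dose, 4 doses have been given. Superposition: Cmin = C₀·(f + f² + … + f^4).
≈ 116.286 × (0.4408 + 0.1943 + 0.0856 + 0.0378) ≈ 116.286 × 0.7585 ≈ 88.203 mcg/mL.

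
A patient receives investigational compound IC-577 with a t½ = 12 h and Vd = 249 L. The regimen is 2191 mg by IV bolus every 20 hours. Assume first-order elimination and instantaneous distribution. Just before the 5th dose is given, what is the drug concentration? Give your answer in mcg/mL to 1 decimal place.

f = (1/2)^(τ/t½) = (1/2)^(20/12) ≈ 0.3150.
C₀ = D/Vd = 2191/249 ≈ 8.799 mcg/mL.
Before the 5th dose, 4 doses have been given. Superposition: Cmin = C₀·(f + f² + … + f^4).
≈ 8.799 × (0.3150 + 0.0992 + 0.0313 + 0.0098) ≈ 8.799 × 0.4553 ≈ 4.006 mcg/mL.

4.0 mcg/mL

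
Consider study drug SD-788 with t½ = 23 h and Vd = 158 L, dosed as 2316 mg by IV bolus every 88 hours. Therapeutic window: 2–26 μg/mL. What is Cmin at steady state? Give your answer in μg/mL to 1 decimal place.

Over one 88-h interval, 88/23 ≈ 3.8261 half-lives elapse, leaving f ≈ 0.0705 of each dose.
Each bolus raises the concentration by D/Vd = 2316/158 ≈ 14.658 μg/mL.
Steady-state trough Cmin,ss = C₀·f/(1−f) ≈ 14.658 × 0.0705/0.9295 ≈ 1.112 μg/mL.
Trough 1.1 μg/mL vs MEC 2 μg/mL: subtherapeutic.

1.1 μg/mL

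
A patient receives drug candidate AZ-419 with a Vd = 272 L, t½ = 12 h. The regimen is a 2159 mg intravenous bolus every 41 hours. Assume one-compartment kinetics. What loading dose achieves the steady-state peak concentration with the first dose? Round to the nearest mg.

2382 mg

f = (1/2)^(41/12) ≈ 0.093644; accumulation ratio R = 1/(1−f) ≈ 1.10332.
Loading dose to hit Cmax,ss on first dose: D_load = D_maint·R ≈ 2159 × 1.10332 ≈ 2382.07 mg.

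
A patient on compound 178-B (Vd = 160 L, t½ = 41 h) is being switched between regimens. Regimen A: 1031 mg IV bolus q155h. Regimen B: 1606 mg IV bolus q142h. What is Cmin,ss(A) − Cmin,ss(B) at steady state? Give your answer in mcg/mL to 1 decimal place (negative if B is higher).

-0.5 mcg/mL

Regimen A: f = (1/2)^(155/41) ≈ 0.0728; Cmin,ss = (1031/160)·f/(1−f) ≈ 0.506 mcg/mL.
Regimen B: f = (1/2)^(142/41) ≈ 0.0907; Cmin,ss = (1606/160)·f/(1−f) ≈ 1.001 mcg/mL.
Difference ≈ 0.506 − 1.001 ≈ -0.495 mcg/mL.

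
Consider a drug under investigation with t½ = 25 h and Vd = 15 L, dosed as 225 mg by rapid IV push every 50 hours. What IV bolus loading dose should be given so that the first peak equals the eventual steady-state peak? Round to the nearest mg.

f = (1/2)^(50/25) ≈ 0.250000; accumulation ratio R = 1/(1−f) ≈ 1.33333.
Loading dose to hit Cmax,ss on first dose: D_load = D_maint·R ≈ 225 × 1.33333 ≈ 300.00 mg.

300 mg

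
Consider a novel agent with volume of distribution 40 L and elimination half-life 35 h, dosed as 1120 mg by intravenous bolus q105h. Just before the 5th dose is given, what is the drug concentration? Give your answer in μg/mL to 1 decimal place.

4.0 μg/mL

f = (1/2)^(τ/t½) = (1/2)^(105/35) ≈ 0.1250.
C₀ = D/Vd = 1120/40 ≈ 28.000 μg/mL.
Before the 5th dose, 4 doses have been given. Superposition: Cmin = C₀·(f + f² + … + f^4).
≈ 28.000 × (0.1250 + 0.0156 + 0.0020 + 0.0002) ≈ 28.000 × 0.1428 ≈ 3.998 μg/mL.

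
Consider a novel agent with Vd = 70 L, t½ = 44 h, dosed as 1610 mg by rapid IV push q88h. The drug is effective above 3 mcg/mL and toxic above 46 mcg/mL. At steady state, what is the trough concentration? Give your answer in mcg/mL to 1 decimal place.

7.7 mcg/mL

τ = 88 h = 2 half-lives, so f = (1/2)^2 = 0.25.
Accumulation ratio R = 1/(1 − f) = 1/0.75 = 4/3.
Single-dose peak C₀ = D/Vd = 1610/70 = 23 mcg/mL.
Steady-state peak Cmax,ss = C₀·R = 23 × 4/3 ≈ 30.667 mcg/mL.
Steady-state trough Cmin,ss = Cmax,ss·f ≈ 30.667 × 0.25 ≈ 7.667 mcg/mL.
Trough 7.7 mcg/mL vs MEC 3 mcg/mL: adequate.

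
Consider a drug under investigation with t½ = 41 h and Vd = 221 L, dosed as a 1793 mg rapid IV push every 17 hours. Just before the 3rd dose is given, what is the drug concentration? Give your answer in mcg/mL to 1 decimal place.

f = (1/2)^(τ/t½) = (1/2)^(17/41) ≈ 0.7502.
C₀ = D/Vd = 1793/221 ≈ 8.113 mcg/mL.
Before the 3rd dose, 2 doses have been given. Superposition: Cmin = C₀·(f + f²).
≈ 8.113 × (0.7502 + 0.5628) ≈ 8.113 × 1.3130 ≈ 10.652 mcg/mL.

10.7 mcg/mL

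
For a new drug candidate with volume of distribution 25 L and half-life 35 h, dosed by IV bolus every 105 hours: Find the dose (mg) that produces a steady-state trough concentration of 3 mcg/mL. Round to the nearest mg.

525 mg

τ/t½ = 105/35 ≈ 3, so f = (1/2)^(105/35) ≈ 0.125000.
Cmin,ss = (D/Vd)·f/(1−f), so D = Cmin,ss·Vd·(1−f)/f.
D = 3 × 25 × (1−f)/f ≈ 3 × 25 × 7.00000 ≈ 525.00 mg.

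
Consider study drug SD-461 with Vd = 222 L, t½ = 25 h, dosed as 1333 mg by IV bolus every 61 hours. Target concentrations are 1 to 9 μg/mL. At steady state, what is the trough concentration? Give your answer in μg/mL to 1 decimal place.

Over one 61-h interval, 61/25 ≈ 2.44 half-lives elapse, leaving f ≈ 0.1843 of each dose.
Single-dose peak C₀ = D/Vd = 1333/222 ≈ 6.005 μg/mL.
Steady-state trough Cmin,ss = C₀·f/(1−f) ≈ 6.005 × 0.1843/0.8157 ≈ 1.357 μg/mL.
Trough 1.4 μg/mL vs MEC 1 μg/mL: adequate.

1.4 μg/mL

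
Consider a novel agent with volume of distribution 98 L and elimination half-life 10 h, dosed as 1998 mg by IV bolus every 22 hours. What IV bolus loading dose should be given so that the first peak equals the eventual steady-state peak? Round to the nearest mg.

f = (1/2)^(22/10) ≈ 0.217638; accumulation ratio R = 1/(1−f) ≈ 1.27818.
Loading dose to hit Cmax,ss on first dose: D_load = D_maint·R ≈ 1998 × 1.27818 ≈ 2553.80 mg.

2554 mg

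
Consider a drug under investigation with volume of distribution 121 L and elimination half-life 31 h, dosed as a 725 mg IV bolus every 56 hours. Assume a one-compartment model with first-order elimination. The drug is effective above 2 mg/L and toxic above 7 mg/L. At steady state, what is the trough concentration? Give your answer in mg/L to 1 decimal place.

2.4 mg/L

τ/t½ = 56/31 ≈ 1.8065, so fraction remaining f = (1/2)^(56/31) ≈ 0.2859.
At steady state, accumulation factor R = 1/(1 − e^(−kτ)) ≈ 1.4004.
Single-dose peak C₀ = D/Vd = 725/121 ≈ 5.992 mg/L.
Cmax,ss = C₀/(1 − f) ≈ 5.992/0.7141 ≈ 8.391 mg/L.
Steady-state trough Cmin,ss = Cmax,ss·f ≈ 8.391 × 0.2859 ≈ 2.399 mg/L.
Trough 2.4 mg/L vs MEC 2 mg/L: adequate.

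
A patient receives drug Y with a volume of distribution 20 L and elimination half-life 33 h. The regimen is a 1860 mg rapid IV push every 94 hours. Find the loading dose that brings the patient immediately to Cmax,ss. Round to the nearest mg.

f = (1/2)^(94/33) ≈ 0.138842; accumulation ratio R = 1/(1−f) ≈ 1.16123.
Loading dose to hit Cmax,ss on first dose: D_load = D_maint·R ≈ 1860 × 1.16123 ≈ 2159.89 mg.

2160 mg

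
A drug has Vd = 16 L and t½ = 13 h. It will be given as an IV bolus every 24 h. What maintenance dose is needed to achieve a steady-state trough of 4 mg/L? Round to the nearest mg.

166 mg

τ/t½ = 24/13 ≈ 1.8462, so f = (1/2)^(24/13) ≈ 0.278133.
Cmin,ss = (D/Vd)·f/(1−f), so D = Cmin,ss·Vd·(1−f)/f.
D = 4 × 16 × (1−f)/f ≈ 4 × 16 × 2.59540 ≈ 166.11 mg.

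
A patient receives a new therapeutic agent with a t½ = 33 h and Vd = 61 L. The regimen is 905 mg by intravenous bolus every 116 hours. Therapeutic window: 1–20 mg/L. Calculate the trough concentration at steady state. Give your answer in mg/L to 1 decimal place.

1.4 mg/L

Over one 116-h interval, 116/33 ≈ 3.5152 half-lives elapse, leaving f ≈ 0.0875 of each dose.
Each bolus raises the concentration by D/Vd = 905/61 ≈ 14.836 mg/L.
Steady-state trough Cmin,ss = C₀·f/(1−f) ≈ 14.836 × 0.0875/0.9125 ≈ 1.423 mg/L.
Trough 1.4 mg/L vs MEC 1 mg/L: adequate.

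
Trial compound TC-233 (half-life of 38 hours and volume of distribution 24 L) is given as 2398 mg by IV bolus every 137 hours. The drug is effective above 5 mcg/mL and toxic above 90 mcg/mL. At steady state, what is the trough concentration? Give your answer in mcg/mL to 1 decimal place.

8.9 mcg/mL

k = ln2/t½ = ln2/38 ≈ 0.018241 h⁻¹; fraction remaining f = e^(−kτ) = e^(−0.018241×137) ≈ 0.0822.
Each bolus raises the concentration by D/Vd = 2398/24 ≈ 99.917 mcg/mL.
Steady-state trough Cmin,ss = C₀·f/(1−f) ≈ 99.917 × 0.0822/0.9178 ≈ 8.949 mcg/mL.
Trough 8.9 mcg/mL vs MEC 5 mcg/mL: adequate.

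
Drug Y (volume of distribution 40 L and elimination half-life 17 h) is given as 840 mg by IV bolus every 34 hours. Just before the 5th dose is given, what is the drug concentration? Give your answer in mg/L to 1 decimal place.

f = (1/2)^(τ/t½) = (1/2)^(34/17) ≈ 0.2500.
C₀ = D/Vd = 840/40 ≈ 21.000 mg/L.
Before the 5th dose, 4 doses have been given. Superposition: Cmin = C₀·(f + f² + … + f^4).
≈ 21.000 × (0.2500 + 0.0625 + 0.0156 + 0.0039) ≈ 21.000 × 0.3320 ≈ 6.972 mg/L.

7.0 mg/L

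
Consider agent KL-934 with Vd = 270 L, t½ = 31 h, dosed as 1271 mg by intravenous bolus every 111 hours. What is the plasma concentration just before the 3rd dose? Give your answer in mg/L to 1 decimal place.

f = (1/2)^(τ/t½) = (1/2)^(111/31) ≈ 0.0836.
C₀ = D/Vd = 1271/270 ≈ 4.707 mg/L.
Before the 3rd dose, 2 doses have been given. Superposition: Cmin = C₀·(f + f²).
≈ 4.707 × (0.0836 + 0.0070) ≈ 4.707 × 0.0906 ≈ 0.426 mg/L.

0.4 mg/L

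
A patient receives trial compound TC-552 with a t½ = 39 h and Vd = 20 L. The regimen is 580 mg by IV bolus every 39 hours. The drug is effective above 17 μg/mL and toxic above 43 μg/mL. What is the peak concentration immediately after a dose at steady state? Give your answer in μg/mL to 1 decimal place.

τ = 39 h = 1 half-life, so f = (1/2)^1 = 0.5.
At steady state, R = 1/(1 − 0.5) = 2/1.
Single-dose peak C₀ = D/Vd = 580/20 = 29 μg/mL.
Steady-state peak Cmax,ss = C₀·R = 29 × 2/1 ≈ 58.000 μg/mL.
Peak 58.0 μg/mL vs MTC 43 μg/mL: exceeds toxic threshold.

58.0 μg/mL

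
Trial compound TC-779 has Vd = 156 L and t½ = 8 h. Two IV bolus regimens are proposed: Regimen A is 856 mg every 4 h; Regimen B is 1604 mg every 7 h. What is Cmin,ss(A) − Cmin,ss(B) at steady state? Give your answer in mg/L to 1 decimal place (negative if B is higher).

0.9 mg/L

Regimen A: f = (1/2)^(4/8) ≈ 0.7071; Cmin,ss = (856/156)·f/(1−f) ≈ 13.247 mg/L.
Regimen B: f = (1/2)^(7/8) ≈ 0.5453; Cmin,ss = (1604/156)·f/(1−f) ≈ 12.331 mg/L.
Difference ≈ 13.247 − 12.331 ≈ 0.916 mg/L.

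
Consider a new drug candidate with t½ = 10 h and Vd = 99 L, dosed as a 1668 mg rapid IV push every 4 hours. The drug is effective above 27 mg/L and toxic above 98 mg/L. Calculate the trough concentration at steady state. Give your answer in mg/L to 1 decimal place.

Over one 4-h interval, 4/10 ≈ 0.4 half-lives elapse, leaving f ≈ 0.7579 of each dose.
Each bolus raises the concentration by D/Vd = 1668/99 ≈ 16.848 mg/L.
Steady-state trough Cmin,ss = C₀·f/(1−f) ≈ 16.848 × 0.7579/0.2421 ≈ 52.743 mg/L.
Trough 52.7 mg/L vs MEC 27 mg/L: adequate.

52.7 mg/L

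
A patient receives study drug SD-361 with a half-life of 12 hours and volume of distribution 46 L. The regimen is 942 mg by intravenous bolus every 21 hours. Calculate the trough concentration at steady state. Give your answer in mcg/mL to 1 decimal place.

8.7 mcg/mL

τ/t½ = 21/12 ≈ 1.75, so fraction remaining f = (1/2)^(21/12) ≈ 0.2973.
At steady state, accumulation factor R = 1/(1 − e^(−kτ)) ≈ 1.4231.
Each bolus raises the concentration by D/Vd = 942/46 ≈ 20.478 mcg/mL.
Cmax,ss = C₀/(1 − f) ≈ 20.478/0.7027 ≈ 29.142 mcg/mL.
Steady-state trough Cmin,ss = Cmax,ss·f ≈ 29.142 × 0.2973 ≈ 8.664 mcg/mL.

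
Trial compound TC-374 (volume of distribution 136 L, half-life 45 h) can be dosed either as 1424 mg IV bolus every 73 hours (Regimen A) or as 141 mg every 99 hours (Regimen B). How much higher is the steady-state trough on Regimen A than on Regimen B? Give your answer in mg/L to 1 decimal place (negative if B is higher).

4.7 mg/L

Regimen A: f = (1/2)^(73/45) ≈ 0.3248; Cmin,ss = (1424/136)·f/(1−f) ≈ 5.037 mg/L.
Regimen B: f = (1/2)^(99/45) ≈ 0.2176; Cmin,ss = (141/136)·f/(1−f) ≈ 0.288 mg/L.
Difference ≈ 5.037 − 0.288 ≈ 4.749 mg/L.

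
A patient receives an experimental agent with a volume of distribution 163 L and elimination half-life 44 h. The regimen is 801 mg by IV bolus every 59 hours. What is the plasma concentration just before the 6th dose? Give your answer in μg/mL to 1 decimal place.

f = (1/2)^(τ/t½) = (1/2)^(59/44) ≈ 0.3948.
C₀ = D/Vd = 801/163 ≈ 4.914 μg/mL.
Before the 6th dose, 5 doses have been given. Superposition: Cmin = C₀·(f + f² + … + f^5).
≈ 4.914 × (0.3948 + 0.1559 + 0.0615 + 0.0243 + 0.0096) ≈ 4.914 × 0.6461 ≈ 3.175 μg/mL.

3.2 μg/mL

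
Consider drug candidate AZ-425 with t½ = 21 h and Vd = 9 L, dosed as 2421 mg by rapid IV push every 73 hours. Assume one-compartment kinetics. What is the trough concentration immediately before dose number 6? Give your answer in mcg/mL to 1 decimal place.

f = (1/2)^(τ/t½) = (1/2)^(73/21) ≈ 0.0899.
C₀ = D/Vd = 2421/9 ≈ 269.000 mcg/mL.
Before the 6th dose, 5 doses have been given. Superposition: Cmin = C₀·(f + f² + … + f^5).
≈ 269.000 × (0.0899 + 0.0081 + 0.0007 + 0.0001 + 0.0000) ≈ 269.000 × 0.0988 ≈ 26.577 mcg/mL.

26.6 mcg/mL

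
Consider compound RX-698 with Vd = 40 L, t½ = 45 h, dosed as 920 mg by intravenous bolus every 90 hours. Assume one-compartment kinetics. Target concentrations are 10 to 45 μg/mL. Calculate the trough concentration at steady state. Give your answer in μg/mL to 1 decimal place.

The dosing interval is 2 half-lives, so f = 2^(−2) = 0.25.
Accumulation ratio R = 1/(1 − f) = 1/0.75 = 4/3.
Single-dose peak C₀ = D/Vd = 920/40 = 23 μg/mL.
Steady-state peak Cmax,ss = C₀·R = 23 × 4/3 ≈ 30.667 μg/mL.
Steady-state trough Cmin,ss = Cmax,ss·f ≈ 30.667 × 0.25 ≈ 7.667 μg/mL.
Trough 7.7 μg/mL vs MEC 10 μg/mL: subtherapeutic.

7.7 μg/mL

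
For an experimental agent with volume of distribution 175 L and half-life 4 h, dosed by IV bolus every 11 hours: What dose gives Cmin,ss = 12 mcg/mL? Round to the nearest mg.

12027 mg

τ/t½ = 11/4 ≈ 2.75, so f = (1/2)^(11/4) ≈ 0.148651.
Cmin,ss = (D/Vd)·f/(1−f), so D = Cmin,ss·Vd·(1−f)/f.
D = 12 × 175 × (1−f)/f ≈ 12 × 175 × 5.72717 ≈ 12027.06 mg.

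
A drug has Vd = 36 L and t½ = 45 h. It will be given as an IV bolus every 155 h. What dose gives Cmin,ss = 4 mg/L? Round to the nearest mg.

1424 mg

τ/t½ = 155/45 ≈ 3.4444, so f = (1/2)^(155/45) ≈ 0.091858.
Cmin,ss = (D/Vd)·f/(1−f), so D = Cmin,ss·Vd·(1−f)/f.
D = 4 × 36 × (1−f)/f ≈ 4 × 36 × 9.88637 ≈ 1423.64 mg.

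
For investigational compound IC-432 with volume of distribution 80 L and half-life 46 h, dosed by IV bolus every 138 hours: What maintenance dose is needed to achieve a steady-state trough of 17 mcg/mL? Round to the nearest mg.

9520 mg

τ/t½ = 138/46 ≈ 3, so f = (1/2)^(138/46) ≈ 0.125000.
Cmin,ss = (D/Vd)·f/(1−f), so D = Cmin,ss·Vd·(1−f)/f.
D = 17 × 80 × (1−f)/f ≈ 17 × 80 × 7.00000 ≈ 9520.00 mg.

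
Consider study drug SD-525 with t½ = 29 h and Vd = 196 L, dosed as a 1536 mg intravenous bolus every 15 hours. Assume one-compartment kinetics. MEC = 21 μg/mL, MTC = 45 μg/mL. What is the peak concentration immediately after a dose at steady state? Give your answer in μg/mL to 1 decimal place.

26.0 μg/mL

Over one 15-h interval, 15/29 ≈ 0.51724 half-lives elapse, leaving f ≈ 0.6987 of each dose.
At steady state, accumulation factor R = 1/(1 − e^(−kτ)) ≈ 3.3190.
Each bolus raises the concentration by D/Vd = 1536/196 ≈ 7.837 μg/mL.
Cmax,ss = C₀/(1 − f) ≈ 7.837/0.3013 ≈ 26.011 μg/mL.
Peak 26.0 μg/mL vs MTC 45 μg/mL: below toxic threshold.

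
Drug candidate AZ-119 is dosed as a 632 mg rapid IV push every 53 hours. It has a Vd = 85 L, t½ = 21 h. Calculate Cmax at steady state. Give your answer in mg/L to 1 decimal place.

9.0 mg/L

τ/t½ = 53/21 ≈ 2.5238, so fraction remaining f = (1/2)^(53/21) ≈ 0.1739.
Accumulation ratio R = 1/(1 − f) ≈ 1/0.8261 ≈ 1.2105.
Single-dose peak C₀ = D/Vd = 632/85 ≈ 7.435 mg/L.
Steady-state peak Cmax,ss = C₀·R ≈ 7.435 × 1.2105 ≈ 9.000 mg/L.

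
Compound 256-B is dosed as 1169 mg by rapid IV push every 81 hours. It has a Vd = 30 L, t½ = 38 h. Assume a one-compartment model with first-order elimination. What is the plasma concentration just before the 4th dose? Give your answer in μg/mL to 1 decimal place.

11.4 μg/mL

f = (1/2)^(τ/t½) = (1/2)^(81/38) ≈ 0.2282.
C₀ = D/Vd = 1169/30 ≈ 38.967 μg/mL.
Before the 4th dose, 3 doses have been given. Superposition: Cmin = C₀·(f + f² + … + f^3).
≈ 38.967 × (0.2282 + 0.0521 + 0.0119) ≈ 38.967 × 0.2922 ≈ 11.386 μg/mL.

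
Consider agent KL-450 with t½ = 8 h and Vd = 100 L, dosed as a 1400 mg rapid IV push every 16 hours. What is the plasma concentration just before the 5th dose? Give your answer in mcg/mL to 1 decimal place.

4.6 mcg/mL

f = (1/2)^(τ/t½) = (1/2)^(16/8) ≈ 0.2500.
C₀ = D/Vd = 1400/100 ≈ 14.000 mcg/mL.
Before the 5th dose, 4 doses have been given. Superposition: Cmin = C₀·(f + f² + … + f^4).
≈ 14.000 × (0.2500 + 0.0625 + 0.0156 + 0.0039) ≈ 14.000 × 0.3320 ≈ 4.648 mcg/mL.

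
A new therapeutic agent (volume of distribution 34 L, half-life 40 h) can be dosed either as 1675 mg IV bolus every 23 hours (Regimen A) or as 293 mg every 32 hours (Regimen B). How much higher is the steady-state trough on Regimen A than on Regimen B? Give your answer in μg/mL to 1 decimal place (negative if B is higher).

89.0 μg/mL

Regimen A: f = (1/2)^(23/40) ≈ 0.6713; Cmin,ss = (1675/34)·f/(1−f) ≈ 100.613 μg/mL.
Regimen B: f = (1/2)^(32/40) ≈ 0.5743; Cmin,ss = (293/34)·f/(1−f) ≈ 11.626 μg/mL.
Difference ≈ 100.613 − 11.626 ≈ 88.987 μg/mL.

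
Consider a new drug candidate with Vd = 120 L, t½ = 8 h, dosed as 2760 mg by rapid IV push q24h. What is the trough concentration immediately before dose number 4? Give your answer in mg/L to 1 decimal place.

f = (1/2)^(τ/t½) = (1/2)^(24/8) ≈ 0.1250.
C₀ = D/Vd = 2760/120 ≈ 23.000 mg/L.
Before the 4th dose, 3 doses have been given. Superposition: Cmin = C₀·(f + f² + … + f^3).
≈ 23.000 × (0.1250 + 0.0156 + 0.0020) ≈ 23.000 × 0.1426 ≈ 3.280 mg/L.

3.3 mg/L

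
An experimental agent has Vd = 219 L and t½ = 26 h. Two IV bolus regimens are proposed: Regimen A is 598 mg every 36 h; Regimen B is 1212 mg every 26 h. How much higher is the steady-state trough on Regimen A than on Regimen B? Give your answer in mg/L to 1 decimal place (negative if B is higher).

-3.8 mg/L

Regimen A: f = (1/2)^(36/26) ≈ 0.3830; Cmin,ss = (598/219)·f/(1−f) ≈ 1.695 mg/L.
Regimen B: f = (1/2)^(26/26) ≈ 0.5000; Cmin,ss = (1212/219)·f/(1−f) ≈ 5.534 mg/L.
Difference ≈ 1.695 − 5.534 ≈ -3.839 mg/L.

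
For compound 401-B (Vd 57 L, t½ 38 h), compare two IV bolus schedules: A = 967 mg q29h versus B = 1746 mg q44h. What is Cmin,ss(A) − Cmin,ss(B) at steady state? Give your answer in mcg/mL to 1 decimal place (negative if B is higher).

Regimen A: f = (1/2)^(29/38) ≈ 0.5892; Cmin,ss = (967/57)·f/(1−f) ≈ 24.332 mcg/mL.
Regimen B: f = (1/2)^(44/38) ≈ 0.4482; Cmin,ss = (1746/57)·f/(1−f) ≈ 24.881 mcg/mL.
Difference ≈ 24.332 − 24.881 ≈ -0.549 mcg/mL.

-0.5 mcg/mL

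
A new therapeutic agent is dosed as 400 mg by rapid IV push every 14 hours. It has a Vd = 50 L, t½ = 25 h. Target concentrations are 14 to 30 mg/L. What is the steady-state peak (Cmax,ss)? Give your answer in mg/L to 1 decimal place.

Over one 14-h interval, 14/25 ≈ 0.56 half-lives elapse, leaving f ≈ 0.6783 of each dose.
At steady state, accumulation factor R = 1/(1 − e^(−kτ)) ≈ 3.1085.
Single-dose peak C₀ = D/Vd = 400/50 ≈ 8.000 mg/L.
Steady-state peak Cmax,ss = C₀·R ≈ 8.000 × 3.1085 ≈ 24.868 mg/L.
Peak 24.9 mg/L vs MTC 30 mg/L: below toxic threshold.

24.9 mg/L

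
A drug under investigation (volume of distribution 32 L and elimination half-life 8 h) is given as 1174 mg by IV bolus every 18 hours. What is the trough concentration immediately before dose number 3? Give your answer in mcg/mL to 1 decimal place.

9.3 mcg/mL

f = (1/2)^(τ/t½) = (1/2)^(18/8) ≈ 0.2102.
C₀ = D/Vd = 1174/32 ≈ 36.688 mcg/mL.
Before the 3rd dose, 2 doses have been given. Superposition: Cmin = C₀·(f + f²).
≈ 36.688 × (0.2102 + 0.0442) ≈ 36.688 × 0.2544 ≈ 9.333 mcg/mL.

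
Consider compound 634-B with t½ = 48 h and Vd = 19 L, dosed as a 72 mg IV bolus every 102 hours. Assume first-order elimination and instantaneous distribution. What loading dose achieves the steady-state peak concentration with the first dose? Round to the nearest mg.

93 mg

f = (1/2)^(102/48) ≈ 0.229251; accumulation ratio R = 1/(1−f) ≈ 1.29744.
Loading dose to hit Cmax,ss on first dose: D_load = D_maint·R ≈ 72 × 1.29744 ≈ 93.42 mg.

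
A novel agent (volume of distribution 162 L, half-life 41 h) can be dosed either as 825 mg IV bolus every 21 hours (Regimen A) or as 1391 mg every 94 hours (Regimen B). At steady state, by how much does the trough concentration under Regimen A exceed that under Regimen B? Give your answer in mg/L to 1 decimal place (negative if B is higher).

9.7 mg/L

Regimen A: f = (1/2)^(21/41) ≈ 0.7012; Cmin,ss = (825/162)·f/(1−f) ≈ 11.951 mg/L.
Regimen B: f = (1/2)^(94/41) ≈ 0.2041; Cmin,ss = (1391/162)·f/(1−f) ≈ 2.202 mg/L.
Difference ≈ 11.951 − 2.202 ≈ 9.749 mg/L.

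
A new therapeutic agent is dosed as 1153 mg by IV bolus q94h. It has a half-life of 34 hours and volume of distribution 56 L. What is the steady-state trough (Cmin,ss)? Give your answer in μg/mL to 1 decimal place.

Over one 94-h interval, 94/34 ≈ 2.7647 half-lives elapse, leaving f ≈ 0.1471 of each dose.
At steady state, accumulation factor R = 1/(1 − e^(−kτ)) ≈ 1.1725.
Each bolus raises the concentration by D/Vd = 1153/56 ≈ 20.589 μg/mL.
Cmax,ss = C₀/(1 − f) ≈ 20.589/0.8529 ≈ 24.140 μg/mL.
One interval later, Cmin,ss = Cmax,ss·e^(−kτ) ≈ 24.140 × 0.1471 ≈ 3.551 μg/mL.

3.6 μg/mL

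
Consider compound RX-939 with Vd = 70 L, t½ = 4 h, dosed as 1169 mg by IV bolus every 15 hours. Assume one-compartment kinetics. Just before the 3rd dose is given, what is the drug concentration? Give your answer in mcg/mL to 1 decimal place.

f = (1/2)^(τ/t½) = (1/2)^(15/4) ≈ 0.0743.
C₀ = D/Vd = 1169/70 ≈ 16.700 mcg/mL.
Before the 3rd dose, 2 doses have been given. Superposition: Cmin = C₀·(f + f²).
≈ 16.700 × (0.0743 + 0.0055) ≈ 16.700 × 0.0798 ≈ 1.333 mcg/mL.

1.3 mcg/mL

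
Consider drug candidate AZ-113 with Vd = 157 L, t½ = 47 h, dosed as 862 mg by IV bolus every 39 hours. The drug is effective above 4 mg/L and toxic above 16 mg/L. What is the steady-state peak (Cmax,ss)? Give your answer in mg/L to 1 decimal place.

12.6 mg/L

τ/t½ = 39/47 ≈ 0.82979, so fraction remaining f = (1/2)^(39/47) ≈ 0.5626.
At steady state, accumulation factor R = 1/(1 − e^(−kτ)) ≈ 2.2862.
Each bolus raises the concentration by D/Vd = 862/157 ≈ 5.490 mg/L.
Cmax,ss = C₀/(1 − f) ≈ 5.490/0.4374 ≈ 12.551 mg/L.
Peak 12.6 mg/L vs MTC 16 mg/L: below toxic threshold.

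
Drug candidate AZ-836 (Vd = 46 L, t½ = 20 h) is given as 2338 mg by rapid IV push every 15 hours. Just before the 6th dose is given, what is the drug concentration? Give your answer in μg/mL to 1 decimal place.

69.0 μg/mL

f = (1/2)^(τ/t½) = (1/2)^(15/20) ≈ 0.5946.
C₀ = D/Vd = 2338/46 ≈ 50.826 μg/mL.
Before the 6th dose, 5 doses have been given. Superposition: Cmin = C₀·(f + f² + … + f^5).
≈ 50.826 × (0.5946 + 0.3535 + 0.2102 + 0.1250 + 0.0743) ≈ 50.826 × 1.3576 ≈ 69.001 μg/mL.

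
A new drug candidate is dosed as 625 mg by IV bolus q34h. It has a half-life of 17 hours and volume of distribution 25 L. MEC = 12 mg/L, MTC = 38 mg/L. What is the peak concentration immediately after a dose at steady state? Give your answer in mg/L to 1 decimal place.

33.3 mg/L

τ = 34 h = 2 half-lives, so f = (1/2)^2 = 0.25.
Accumulation ratio R = 1/(1 − f) = 1/0.75 = 4/3.
Single-dose peak C₀ = D/Vd = 625/25 = 25 mg/L.
Steady-state peak Cmax,ss = C₀·R = 25 × 4/3 ≈ 33.333 mg/L.
Peak 33.3 mg/L vs MTC 38 mg/L: below toxic threshold.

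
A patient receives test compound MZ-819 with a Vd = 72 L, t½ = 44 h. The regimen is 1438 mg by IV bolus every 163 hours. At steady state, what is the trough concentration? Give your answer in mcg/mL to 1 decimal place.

Over one 163-h interval, 163/44 ≈ 3.7045 half-lives elapse, leaving f ≈ 0.0767 of each dose.
Accumulation ratio R = 1/(1 − f) ≈ 1/0.9233 ≈ 1.0831.
Each bolus raises the concentration by D/Vd = 1438/72 ≈ 19.972 mcg/mL.
Steady-state peak Cmax,ss = C₀·R ≈ 19.972 × 1.0831 ≈ 21.632 mcg/mL.
Steady-state trough Cmin,ss = Cmax,ss·f ≈ 21.632 × 0.0767 ≈ 1.659 mcg/mL.

1.7 mcg/mL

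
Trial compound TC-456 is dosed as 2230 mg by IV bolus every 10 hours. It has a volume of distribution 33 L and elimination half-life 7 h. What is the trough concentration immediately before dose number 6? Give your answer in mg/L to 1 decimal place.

39.7 mg/L

f = (1/2)^(τ/t½) = (1/2)^(10/7) ≈ 0.3715.
C₀ = D/Vd = 2230/33 ≈ 67.576 mg/L.
Before the 6th dose, 5 doses have been given. Superposition: Cmin = C₀·(f + f² + … + f^5).
≈ 67.576 × (0.3715 + 0.1380 + 0.0513 + 0.0190 + 0.0071) ≈ 67.576 × 0.5869 ≈ 39.660 mg/L.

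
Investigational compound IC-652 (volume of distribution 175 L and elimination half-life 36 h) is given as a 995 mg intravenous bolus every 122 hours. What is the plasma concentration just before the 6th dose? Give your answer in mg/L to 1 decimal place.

f = (1/2)^(τ/t½) = (1/2)^(122/36) ≈ 0.0955.
C₀ = D/Vd = 995/175 ≈ 5.686 mg/L.
Before the 6th dose, 5 doses have been given. Superposition: Cmin = C₀·(f + f² + … + f^5).
≈ 5.686 × (0.0955 + 0.0091 + 0.0009 + 0.0001 + 0.0000) ≈ 5.686 × 0.1056 ≈ 0.600 mg/L.

0.6 mg/L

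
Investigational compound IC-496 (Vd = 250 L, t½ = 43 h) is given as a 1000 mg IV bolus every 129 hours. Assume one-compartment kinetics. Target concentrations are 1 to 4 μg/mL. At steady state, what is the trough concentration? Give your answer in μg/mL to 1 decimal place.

0.6 μg/mL

The dosing interval is 3 half-lives, so f = 2^(−3) = 0.125.
Accumulation ratio R = 1/(1 − f) = 1/0.875 = 8/7.
Single-dose peak C₀ = D/Vd = 1000/250 = 4 μg/mL.
Steady-state peak Cmax,ss = C₀·R = 4 × 8/7 ≈ 4.571 μg/mL.
Steady-state trough Cmin,ss = Cmax,ss·f ≈ 4.571 × 0.125 ≈ 0.571 μg/mL.
Trough 0.6 μg/mL vs MEC 1 μg/mL: subtherapeutic.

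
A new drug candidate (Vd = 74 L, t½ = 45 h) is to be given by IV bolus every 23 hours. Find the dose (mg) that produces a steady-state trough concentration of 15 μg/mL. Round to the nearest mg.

472 mg

τ/t½ = 23/45 ≈ 0.51111, so f = (1/2)^(23/45) ≈ 0.701682.
Cmin,ss = (D/Vd)·f/(1−f), so D = Cmin,ss·Vd·(1−f)/f.
D = 15 × 74 × (1−f)/f ≈ 15 × 74 × 0.42515 ≈ 471.92 mg.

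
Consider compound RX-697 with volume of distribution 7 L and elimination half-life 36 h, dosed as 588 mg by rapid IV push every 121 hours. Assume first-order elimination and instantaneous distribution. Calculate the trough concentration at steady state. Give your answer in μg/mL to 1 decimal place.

9.1 μg/mL

Over one 121-h interval, 121/36 ≈ 3.3611 half-lives elapse, leaving f ≈ 0.0973 of each dose.
Each bolus raises the concentration by D/Vd = 588/7 ≈ 84.000 μg/mL.
Steady-state trough Cmin,ss = C₀·f/(1−f) ≈ 84.000 × 0.0973/0.9027 ≈ 9.054 μg/mL.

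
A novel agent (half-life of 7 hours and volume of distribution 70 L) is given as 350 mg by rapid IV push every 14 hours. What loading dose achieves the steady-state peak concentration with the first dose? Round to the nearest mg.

467 mg

f = (1/2)^(14/7) ≈ 0.250000; accumulation ratio R = 1/(1−f) ≈ 1.33333.
Loading dose to hit Cmax,ss on first dose: D_load = D_maint·R ≈ 350 × 1.33333 ≈ 466.67 mg.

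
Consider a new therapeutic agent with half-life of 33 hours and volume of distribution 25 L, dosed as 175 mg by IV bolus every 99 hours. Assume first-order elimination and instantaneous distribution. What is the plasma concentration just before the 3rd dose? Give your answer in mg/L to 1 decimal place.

1.0 mg/L

f = (1/2)^(τ/t½) = (1/2)^(99/33) ≈ 0.1250.
C₀ = D/Vd = 175/25 ≈ 7.000 mg/L.
Before the 3rd dose, 2 doses have been given. Superposition: Cmin = C₀·(f + f²).
≈ 7.000 × (0.1250 + 0.0156) ≈ 7.000 × 0.1406 ≈ 0.984 mg/L.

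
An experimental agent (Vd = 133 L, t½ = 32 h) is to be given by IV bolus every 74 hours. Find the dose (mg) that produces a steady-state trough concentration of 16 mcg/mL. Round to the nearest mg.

τ/t½ = 74/32 ≈ 2.3125, so f = (1/2)^(74/32) ≈ 0.201311.
Cmin,ss = (D/Vd)·f/(1−f), so D = Cmin,ss·Vd·(1−f)/f.
D = 16 × 133 × (1−f)/f ≈ 16 × 133 × 3.96744 ≈ 8442.71 mg.

8443 mg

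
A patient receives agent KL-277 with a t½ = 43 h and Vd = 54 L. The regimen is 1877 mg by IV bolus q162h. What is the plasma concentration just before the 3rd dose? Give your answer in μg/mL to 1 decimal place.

2.7 μg/mL

f = (1/2)^(τ/t½) = (1/2)^(162/43) ≈ 0.0734.
C₀ = D/Vd = 1877/54 ≈ 34.759 μg/mL.
Before the 3rd dose, 2 doses have been given. Superposition: Cmin = C₀·(f + f²).
≈ 34.759 × (0.0734 + 0.0054) ≈ 34.759 × 0.0788 ≈ 2.739 μg/mL.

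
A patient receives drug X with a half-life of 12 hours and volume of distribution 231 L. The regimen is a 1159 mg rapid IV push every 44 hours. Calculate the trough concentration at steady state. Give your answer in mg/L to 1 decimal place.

0.4 mg/L

Over one 44-h interval, 44/12 ≈ 3.6667 half-lives elapse, leaving f ≈ 0.0787 of each dose.
Each bolus raises the concentration by D/Vd = 1159/231 ≈ 5.017 mg/L.
Steady-state trough Cmin,ss = C₀·f/(1−f) ≈ 5.017 × 0.0787/0.9213 ≈ 0.429 mg/L.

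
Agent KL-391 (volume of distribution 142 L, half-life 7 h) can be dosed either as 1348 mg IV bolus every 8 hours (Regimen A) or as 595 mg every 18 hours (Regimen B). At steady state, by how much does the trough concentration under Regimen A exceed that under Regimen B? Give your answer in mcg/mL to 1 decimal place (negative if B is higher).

Regimen A: f = (1/2)^(8/7) ≈ 0.4529; Cmin,ss = (1348/142)·f/(1−f) ≈ 7.858 mcg/mL.
Regimen B: f = (1/2)^(18/7) ≈ 0.1682; Cmin,ss = (595/142)·f/(1−f) ≈ 0.847 mcg/mL.
Difference ≈ 7.858 − 0.847 ≈ 7.011 mcg/mL.

7.0 mcg/mL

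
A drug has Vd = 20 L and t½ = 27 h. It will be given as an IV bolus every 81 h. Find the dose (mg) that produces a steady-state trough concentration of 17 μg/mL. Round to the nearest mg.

τ/t½ = 81/27 ≈ 3, so f = (1/2)^(81/27) ≈ 0.125000.
Cmin,ss = (D/Vd)·f/(1−f), so D = Cmin,ss·Vd·(1−f)/f.
D = 17 × 20 × (1−f)/f ≈ 17 × 20 × 7.00000 ≈ 2380.00 mg.

2380 mg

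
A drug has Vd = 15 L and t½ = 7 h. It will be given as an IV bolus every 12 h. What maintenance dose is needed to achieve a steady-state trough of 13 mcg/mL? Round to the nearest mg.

τ/t½ = 12/7 ≈ 1.7143, so f = (1/2)^(12/7) ≈ 0.304753.
Cmin,ss = (D/Vd)·f/(1−f), so D = Cmin,ss·Vd·(1−f)/f.
D = 13 × 15 × (1−f)/f ≈ 13 × 15 × 2.28135 ≈ 444.86 mg.

445 mg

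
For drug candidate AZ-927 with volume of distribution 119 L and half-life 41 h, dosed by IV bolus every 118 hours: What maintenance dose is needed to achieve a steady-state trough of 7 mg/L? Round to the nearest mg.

τ/t½ = 118/41 ≈ 2.878, so f = (1/2)^(118/41) ≈ 0.136026.
Cmin,ss = (D/Vd)·f/(1−f), so D = Cmin,ss·Vd·(1−f)/f.
D = 7 × 119 × (1−f)/f ≈ 7 × 119 × 6.35154 ≈ 5290.83 mg.

5291 mg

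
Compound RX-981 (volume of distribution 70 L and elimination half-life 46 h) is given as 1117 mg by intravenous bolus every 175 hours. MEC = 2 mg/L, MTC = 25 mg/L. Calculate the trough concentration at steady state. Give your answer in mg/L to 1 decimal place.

1.2 mg/L

τ/t½ = 175/46 ≈ 3.8043, so fraction remaining f = (1/2)^(175/46) ≈ 0.0716.
At steady state, accumulation factor R = 1/(1 − e^(−kτ)) ≈ 1.0771.
Single-dose peak C₀ = D/Vd = 1117/70 ≈ 15.957 mg/L.
Steady-state peak Cmax,ss = C₀·R ≈ 15.957 × 1.0771 ≈ 17.187 mg/L.
Steady-state trough Cmin,ss = Cmax,ss·f ≈ 17.187 × 0.0716 ≈ 1.231 mg/L.
Trough 1.2 mg/L vs MEC 2 mg/L: subtherapeutic.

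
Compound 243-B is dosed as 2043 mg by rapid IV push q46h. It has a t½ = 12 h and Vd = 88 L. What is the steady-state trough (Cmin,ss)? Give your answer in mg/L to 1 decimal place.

Over one 46-h interval, 46/12 ≈ 3.8333 half-lives elapse, leaving f ≈ 0.0702 of each dose.
Single-dose peak C₀ = D/Vd = 2043/88 ≈ 23.216 mg/L.
Steady-state trough Cmin,ss = C₀·f/(1−f) ≈ 23.216 × 0.0702/0.9298 ≈ 1.753 mg/L.

1.8 mg/L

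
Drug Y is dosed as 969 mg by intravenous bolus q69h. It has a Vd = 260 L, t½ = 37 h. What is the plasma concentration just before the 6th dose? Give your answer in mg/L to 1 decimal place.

1.4 mg/L

f = (1/2)^(τ/t½) = (1/2)^(69/37) ≈ 0.2745.
C₀ = D/Vd = 969/260 ≈ 3.727 mg/L.
Before the 6th dose, 5 doses have been given. Superposition: Cmin = C₀·(f + f² + … + f^5).
≈ 3.727 × (0.2745 + 0.0754 + 0.0207 + 0.0057 + 0.0016) ≈ 3.727 × 0.3779 ≈ 1.408 mg/L.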